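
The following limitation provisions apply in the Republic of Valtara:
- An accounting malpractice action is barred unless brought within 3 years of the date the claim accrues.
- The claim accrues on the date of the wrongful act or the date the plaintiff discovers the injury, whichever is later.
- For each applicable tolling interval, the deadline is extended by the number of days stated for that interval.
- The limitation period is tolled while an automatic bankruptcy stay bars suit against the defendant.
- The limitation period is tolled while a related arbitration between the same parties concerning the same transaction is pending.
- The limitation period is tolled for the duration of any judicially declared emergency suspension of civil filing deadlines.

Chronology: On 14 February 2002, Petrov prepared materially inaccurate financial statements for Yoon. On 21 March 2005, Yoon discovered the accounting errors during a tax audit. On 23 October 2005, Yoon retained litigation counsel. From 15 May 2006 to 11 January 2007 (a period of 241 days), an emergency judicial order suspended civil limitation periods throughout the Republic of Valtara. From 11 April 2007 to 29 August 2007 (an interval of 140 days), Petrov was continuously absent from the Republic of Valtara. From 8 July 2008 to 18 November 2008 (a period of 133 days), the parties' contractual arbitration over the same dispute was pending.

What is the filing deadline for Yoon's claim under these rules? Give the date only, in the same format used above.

30 March 2009

Because discovery on 21 March 2005 post-dates the 14 February 2002 act, accrual under the later-of rule falls on 21 March 2005.
The untolled deadline — 3 years after 21 March 2005 — is 21 March 2008.
The period was tolled for 241 days by the emergency suspension of filing deadlines (15 May 2006 to 11 January 2007), pushing the deadline to 17 November 2008.
Because the pending related arbitration ran from 8 July 2008 to 18 November 2008, the deadline is extended by 133 days to 30 March 2009.
No stated provision tolls the period for the defendant's absence, so the interval from 11 April 2007 to 29 August 2007 has no effect on the deadline.
Nothing else in the chronology tolls or restarts the period.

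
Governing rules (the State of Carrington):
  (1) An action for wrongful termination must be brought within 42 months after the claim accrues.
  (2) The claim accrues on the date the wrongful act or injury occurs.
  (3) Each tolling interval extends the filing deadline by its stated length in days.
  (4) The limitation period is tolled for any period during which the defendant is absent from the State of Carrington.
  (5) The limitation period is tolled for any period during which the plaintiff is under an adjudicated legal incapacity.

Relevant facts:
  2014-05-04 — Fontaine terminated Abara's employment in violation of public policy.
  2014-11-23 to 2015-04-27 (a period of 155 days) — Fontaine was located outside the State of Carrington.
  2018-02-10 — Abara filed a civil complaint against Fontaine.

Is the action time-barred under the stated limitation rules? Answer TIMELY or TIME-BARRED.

TIMELY

The claim accrued on 2014-05-04, when the wrongful act occurred.
Adding the 42 months base period to 2014-05-04 gives a deadline of 2017-11-04, before any tolling.
The period was tolled for 155 days by the defendant's absence from the jurisdiction (2014-11-23 to 2015-04-27), pushing the deadline to 2018-04-08.
Abara filed on 2018-02-10, before the 2018-04-08 deadline, so the action is timely.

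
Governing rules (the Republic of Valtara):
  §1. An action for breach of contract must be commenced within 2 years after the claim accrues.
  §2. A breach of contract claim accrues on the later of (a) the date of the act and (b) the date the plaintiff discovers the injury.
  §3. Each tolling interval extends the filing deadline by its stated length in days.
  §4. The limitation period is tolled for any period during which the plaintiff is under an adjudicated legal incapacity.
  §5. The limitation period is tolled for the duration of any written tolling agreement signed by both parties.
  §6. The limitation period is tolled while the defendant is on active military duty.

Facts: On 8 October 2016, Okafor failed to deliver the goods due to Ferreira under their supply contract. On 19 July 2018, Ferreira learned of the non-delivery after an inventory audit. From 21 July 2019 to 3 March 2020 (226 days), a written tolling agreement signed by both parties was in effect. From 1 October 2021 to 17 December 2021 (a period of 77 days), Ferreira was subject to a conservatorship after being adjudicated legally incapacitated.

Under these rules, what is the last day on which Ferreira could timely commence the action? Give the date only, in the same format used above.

Because discovery on 19 July 2018 post-dates the 8 October 2016 act, accrual under the later-of rule falls on 19 July 2018.
2 years from 19 July 2018 is 19 July 2020.
The written tolling agreement from 21 July 2019 to 3 March 2020 tolled the period for 226 days, extending the deadline to 2 March 2021.
The plaintiff's legal incapacity starting 1 October 2021 came too late — the period had run on 2 March 2021 — and so does not extend the deadline.

2 March 2021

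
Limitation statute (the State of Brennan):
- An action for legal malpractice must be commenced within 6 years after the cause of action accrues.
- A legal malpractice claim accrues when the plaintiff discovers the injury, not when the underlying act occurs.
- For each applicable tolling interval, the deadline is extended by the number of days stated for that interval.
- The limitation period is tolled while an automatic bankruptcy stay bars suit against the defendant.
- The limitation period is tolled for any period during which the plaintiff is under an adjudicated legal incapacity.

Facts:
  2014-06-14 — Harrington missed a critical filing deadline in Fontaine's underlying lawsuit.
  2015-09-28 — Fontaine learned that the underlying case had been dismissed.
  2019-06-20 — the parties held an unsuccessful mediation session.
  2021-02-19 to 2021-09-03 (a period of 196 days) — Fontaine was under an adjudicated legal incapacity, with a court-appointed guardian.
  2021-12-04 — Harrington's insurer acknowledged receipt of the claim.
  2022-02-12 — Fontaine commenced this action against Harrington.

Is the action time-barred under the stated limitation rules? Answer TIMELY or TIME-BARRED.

TIMELY

The claim did not accrue until Fontaine discovered the injury on 2015-09-28; the 2014-06-14 act date does not start the clock under the stated rule.
6 years from 2015-09-28 is 2021-09-28.
The plaintiff's legal incapacity from 2021-02-19 to 2021-09-03 tolled the period for 196 days, extending the deadline to 2022-04-12.
Nothing else in the chronology tolls or restarts the period.
The 2022-02-12 filing precedes the 2022-04-12 deadline; the claim is timely.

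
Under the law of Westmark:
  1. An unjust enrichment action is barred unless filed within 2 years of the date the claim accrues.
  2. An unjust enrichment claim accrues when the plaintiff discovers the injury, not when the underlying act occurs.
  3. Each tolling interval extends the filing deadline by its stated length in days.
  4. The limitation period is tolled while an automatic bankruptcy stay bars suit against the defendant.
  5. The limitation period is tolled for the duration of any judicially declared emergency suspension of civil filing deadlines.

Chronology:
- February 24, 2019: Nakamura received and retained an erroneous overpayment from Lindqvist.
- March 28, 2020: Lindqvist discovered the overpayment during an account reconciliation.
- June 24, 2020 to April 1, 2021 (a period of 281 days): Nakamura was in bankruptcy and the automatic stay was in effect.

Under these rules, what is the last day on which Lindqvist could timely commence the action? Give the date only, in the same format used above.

Under the discovery rule, the claim accrued on March 28, 2020, when Lindqvist discovered the injury — not on the February 24, 2019 date of the underlying act.
2 years from March 28, 2020 is March 28, 2022.
The automatic bankruptcy stay from June 24, 2020 to April 1, 2021 tolled the period for 281 days, extending the deadline to January 3, 2023.

January 3, 2023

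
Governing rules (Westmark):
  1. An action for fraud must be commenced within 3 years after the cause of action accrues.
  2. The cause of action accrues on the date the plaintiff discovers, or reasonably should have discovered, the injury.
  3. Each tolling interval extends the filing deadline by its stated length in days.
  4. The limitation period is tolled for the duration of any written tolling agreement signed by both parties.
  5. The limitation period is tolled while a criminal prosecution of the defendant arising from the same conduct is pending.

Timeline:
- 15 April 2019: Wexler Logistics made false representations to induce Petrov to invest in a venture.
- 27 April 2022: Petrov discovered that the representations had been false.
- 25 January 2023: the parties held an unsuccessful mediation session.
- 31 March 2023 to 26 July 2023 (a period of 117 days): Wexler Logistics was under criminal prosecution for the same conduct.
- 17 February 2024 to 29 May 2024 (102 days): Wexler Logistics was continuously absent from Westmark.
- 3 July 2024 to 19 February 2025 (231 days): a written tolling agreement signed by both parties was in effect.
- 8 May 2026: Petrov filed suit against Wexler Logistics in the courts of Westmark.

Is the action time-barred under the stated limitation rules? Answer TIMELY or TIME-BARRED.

Accrual is tied to discovery, so the period began on 27 April 2022 rather than on 15 April 2019 when the act occurred.
Adding the 3 years base period to 27 April 2022 gives a deadline of 27 April 2025, before any tolling.
Because the pending criminal prosecution ran from 31 March 2023 to 26 July 2023, the deadline is extended by 117 days to 22 August 2025.
Because the written tolling agreement ran from 3 July 2024 to 19 February 2025, the deadline is extended by 231 days to 10 April 2026.
The defendant's absence from the jurisdiction from 17 February 2024 to 29 May 2024 does not toll the period, because no stated rule makes the defendant's absence a tolling event.
None of the other events listed affects the running of the period under the stated rules.
Petrov filed on 8 May 2026, after the 10 April 2026 deadline, so the action is time-barred.

TIME-BARRED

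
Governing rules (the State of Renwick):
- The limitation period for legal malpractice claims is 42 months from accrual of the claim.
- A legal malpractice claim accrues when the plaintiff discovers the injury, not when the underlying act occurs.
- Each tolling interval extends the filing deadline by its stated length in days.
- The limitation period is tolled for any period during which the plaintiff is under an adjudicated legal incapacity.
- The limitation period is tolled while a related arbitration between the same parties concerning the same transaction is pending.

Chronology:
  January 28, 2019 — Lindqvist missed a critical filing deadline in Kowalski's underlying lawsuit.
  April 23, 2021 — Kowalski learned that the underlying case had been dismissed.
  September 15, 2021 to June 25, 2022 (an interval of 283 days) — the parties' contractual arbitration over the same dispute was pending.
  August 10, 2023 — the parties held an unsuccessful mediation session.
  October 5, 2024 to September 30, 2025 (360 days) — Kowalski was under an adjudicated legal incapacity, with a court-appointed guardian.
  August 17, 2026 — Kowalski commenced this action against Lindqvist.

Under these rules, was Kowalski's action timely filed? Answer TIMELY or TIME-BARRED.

TIME-BARRED

The claim did not accrue until Kowalski discovered the injury on April 23, 2021; the January 28, 2019 act date does not start the clock under the stated rule.
42 months from April 23, 2021 is October 23, 2024.
Because the pending related arbitration ran from September 15, 2021 to June 25, 2022, the deadline is extended by 283 days to August 2, 2025.
The period was tolled for 360 days by the plaintiff's legal incapacity (October 5, 2024 to September 30, 2025), pushing the deadline to July 28, 2026.
Nothing else in the chronology tolls or restarts the period.
Filing on August 17, 2026 missed the July 28, 2026 deadline — the action is time-barred.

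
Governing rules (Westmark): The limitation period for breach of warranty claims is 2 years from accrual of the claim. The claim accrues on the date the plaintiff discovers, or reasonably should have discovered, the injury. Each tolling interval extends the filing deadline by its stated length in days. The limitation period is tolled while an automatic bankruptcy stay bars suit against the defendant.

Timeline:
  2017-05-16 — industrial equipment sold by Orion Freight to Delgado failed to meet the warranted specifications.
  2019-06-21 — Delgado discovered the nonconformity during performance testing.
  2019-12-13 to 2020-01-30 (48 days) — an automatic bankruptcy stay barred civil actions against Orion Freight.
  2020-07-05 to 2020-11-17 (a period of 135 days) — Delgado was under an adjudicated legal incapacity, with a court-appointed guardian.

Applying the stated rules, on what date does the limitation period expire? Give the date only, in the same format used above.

Under the discovery rule, the claim accrued on 2019-06-21, when Delgado discovered the injury — not on the 2017-05-16 date of the underlying act.
The untolled deadline — 2 years after 2019-06-21 — is 2021-06-21.
The period was tolled for 48 days by the automatic bankruptcy stay (2019-12-13 to 2020-01-30), pushing the deadline to 2021-08-08.
No stated provision tolls the period for the plaintiff's incapacity, so the interval from 2020-07-05 to 2020-11-17 has no effect on the deadline.

2021-08-08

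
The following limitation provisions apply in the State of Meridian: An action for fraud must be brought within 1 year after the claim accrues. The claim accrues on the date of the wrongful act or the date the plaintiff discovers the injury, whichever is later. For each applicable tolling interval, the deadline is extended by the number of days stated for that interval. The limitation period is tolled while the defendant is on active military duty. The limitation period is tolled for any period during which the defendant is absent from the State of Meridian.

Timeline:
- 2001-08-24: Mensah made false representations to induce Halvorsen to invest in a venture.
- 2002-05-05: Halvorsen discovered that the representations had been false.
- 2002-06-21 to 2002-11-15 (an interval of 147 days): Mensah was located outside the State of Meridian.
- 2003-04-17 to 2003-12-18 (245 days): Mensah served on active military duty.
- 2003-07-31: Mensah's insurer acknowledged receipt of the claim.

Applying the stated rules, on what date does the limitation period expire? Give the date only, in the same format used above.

Taking the later of the act (2001-08-24) and discovery (2002-05-05), the claim accrued on 2002-05-05.
The untolled deadline — 1 year after 2002-05-05 — is 2003-05-05.
The period was tolled for 147 days by the defendant's absence from the jurisdiction (2002-06-21 to 2002-11-15), pushing the deadline to 2003-09-29.
The period was tolled for 245 days by the defendant's active military service (2003-04-17 to 2003-12-18), pushing the deadline to 2004-05-31.
Nothing else in the chronology tolls or restarts the period.

2004-05-31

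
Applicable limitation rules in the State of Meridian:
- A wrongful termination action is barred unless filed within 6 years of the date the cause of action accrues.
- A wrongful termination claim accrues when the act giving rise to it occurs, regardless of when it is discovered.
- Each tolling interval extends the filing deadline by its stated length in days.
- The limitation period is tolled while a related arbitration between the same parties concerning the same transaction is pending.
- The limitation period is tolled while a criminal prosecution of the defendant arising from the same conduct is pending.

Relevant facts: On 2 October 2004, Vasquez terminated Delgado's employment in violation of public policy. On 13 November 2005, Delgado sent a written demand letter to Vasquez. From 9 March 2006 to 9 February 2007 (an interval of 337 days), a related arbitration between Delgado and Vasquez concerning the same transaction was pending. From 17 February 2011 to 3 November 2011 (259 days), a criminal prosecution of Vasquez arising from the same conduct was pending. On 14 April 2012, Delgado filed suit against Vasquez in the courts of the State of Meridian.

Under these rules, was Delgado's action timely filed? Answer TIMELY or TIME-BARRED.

The claim accrued on 2 October 2004, when the wrongful act occurred.
Adding the 6 years base period to 2 October 2004 gives a deadline of 2 October 2010, before any tolling.
The period was tolled for 337 days by the pending related arbitration (9 March 2006 to 9 February 2007), pushing the deadline to 4 September 2011.
The pending criminal prosecution from 17 February 2011 to 3 November 2011 tolled the period for 259 days, extending the deadline to 20 May 2012.
The other events in the timeline have no effect on the limitation period under the stated rules.
The 14 April 2012 filing precedes the 20 May 2012 deadline; the claim is timely.

TIMELY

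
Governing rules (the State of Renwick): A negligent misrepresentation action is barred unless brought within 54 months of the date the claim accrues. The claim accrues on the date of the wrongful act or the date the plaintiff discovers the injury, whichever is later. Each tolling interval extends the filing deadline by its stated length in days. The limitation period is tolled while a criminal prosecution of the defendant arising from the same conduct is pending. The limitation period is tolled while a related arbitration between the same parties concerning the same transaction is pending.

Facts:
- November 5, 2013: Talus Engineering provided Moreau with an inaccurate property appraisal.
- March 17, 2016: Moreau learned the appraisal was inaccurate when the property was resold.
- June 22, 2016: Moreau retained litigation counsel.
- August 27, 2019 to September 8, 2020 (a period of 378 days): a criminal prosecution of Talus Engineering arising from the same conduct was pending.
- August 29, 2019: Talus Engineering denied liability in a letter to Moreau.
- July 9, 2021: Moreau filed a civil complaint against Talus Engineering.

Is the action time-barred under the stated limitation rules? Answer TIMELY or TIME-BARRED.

TIMELY

Because discovery on March 17, 2016 post-dates the November 5, 2013 act, accrual under the later-of rule falls on March 17, 2016.
The untolled deadline — 54 months after March 17, 2016 — is September 17, 2020.
Because the pending criminal prosecution ran from August 27, 2019 to September 8, 2020, the deadline is extended by 378 days to September 30, 2021.
Nothing else in the chronology tolls or restarts the period.
Moreau filed on July 9, 2021, before the September 30, 2021 deadline, so the action is timely.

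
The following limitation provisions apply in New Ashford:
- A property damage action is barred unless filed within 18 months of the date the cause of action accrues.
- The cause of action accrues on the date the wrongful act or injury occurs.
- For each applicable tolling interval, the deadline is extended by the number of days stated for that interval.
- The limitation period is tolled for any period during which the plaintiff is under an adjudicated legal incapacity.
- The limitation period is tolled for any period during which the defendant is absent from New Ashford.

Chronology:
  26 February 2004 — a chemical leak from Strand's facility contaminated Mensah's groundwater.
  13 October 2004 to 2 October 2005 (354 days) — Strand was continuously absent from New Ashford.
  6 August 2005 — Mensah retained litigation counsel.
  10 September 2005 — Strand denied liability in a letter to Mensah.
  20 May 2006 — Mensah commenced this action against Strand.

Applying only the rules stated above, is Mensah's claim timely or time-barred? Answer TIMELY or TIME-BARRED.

TIMELY

The limitation period began to run on 26 February 2004.
The untolled deadline — 18 months after 26 February 2004 — is 26 August 2005.
The defendant's absence from the jurisdiction from 13 October 2004 to 2 October 2005 tolled the period for 354 days, extending the deadline to 15 August 2006.
The other events in the timeline have no effect on the limitation period under the stated rules.
Mensah filed on 20 May 2006, before the 15 August 2006 deadline, so the action is timely.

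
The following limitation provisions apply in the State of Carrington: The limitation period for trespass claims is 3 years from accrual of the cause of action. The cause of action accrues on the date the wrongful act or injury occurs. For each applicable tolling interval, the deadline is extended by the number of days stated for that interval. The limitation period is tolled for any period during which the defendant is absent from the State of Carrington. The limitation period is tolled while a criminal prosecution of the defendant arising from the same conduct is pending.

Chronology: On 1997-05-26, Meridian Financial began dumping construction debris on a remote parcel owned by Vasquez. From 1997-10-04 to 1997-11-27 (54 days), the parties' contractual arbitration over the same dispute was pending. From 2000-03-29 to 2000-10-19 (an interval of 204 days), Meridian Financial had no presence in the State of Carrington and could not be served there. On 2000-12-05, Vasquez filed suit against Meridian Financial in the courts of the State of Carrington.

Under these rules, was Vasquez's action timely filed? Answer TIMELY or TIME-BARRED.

The cause of action accrued on 1997-05-26, the date of the act.
3 years from 1997-05-26 is 2000-05-26.
Because the defendant's absence from the jurisdiction ran from 2000-03-29 to 2000-10-19, the deadline is extended by 204 days to 2000-12-16.
The pending related arbitration from 1997-10-04 to 1997-11-27 does not toll the period, because no stated rule makes a pending arbitration a tolling event.
The 2000-12-05 filing precedes the 2000-12-16 deadline; the claim is timely.

TIMELY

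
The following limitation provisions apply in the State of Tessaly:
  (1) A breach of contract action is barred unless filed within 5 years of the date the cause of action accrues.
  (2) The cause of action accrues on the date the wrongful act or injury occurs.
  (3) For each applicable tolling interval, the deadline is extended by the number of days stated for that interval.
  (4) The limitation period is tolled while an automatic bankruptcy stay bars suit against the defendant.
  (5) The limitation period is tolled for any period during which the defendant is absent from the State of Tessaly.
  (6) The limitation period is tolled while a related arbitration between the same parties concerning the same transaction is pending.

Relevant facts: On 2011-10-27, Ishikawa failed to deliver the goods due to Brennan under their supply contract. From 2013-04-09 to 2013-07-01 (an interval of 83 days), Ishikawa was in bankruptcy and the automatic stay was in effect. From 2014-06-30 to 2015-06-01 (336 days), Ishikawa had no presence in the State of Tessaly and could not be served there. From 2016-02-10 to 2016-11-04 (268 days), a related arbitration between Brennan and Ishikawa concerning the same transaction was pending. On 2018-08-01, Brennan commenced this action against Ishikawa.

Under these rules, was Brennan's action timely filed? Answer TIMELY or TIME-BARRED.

TIMELY

The cause of action accrued on 2011-10-27, the date of the act.
The untolled deadline — 5 years after 2011-10-27 — is 2016-10-27.
Because the automatic bankruptcy stay ran from 2013-04-09 to 2013-07-01, the deadline is extended by 83 days to 2017-01-18.
The period was tolled for 336 days by the defendant's absence from the jurisdiction (2014-06-30 to 2015-06-01), pushing the deadline to 2017-12-20.
The pending related arbitration from 2016-02-10 to 2016-11-04 tolled the period for 268 days, extending the deadline to 2018-09-14.
The 2018-08-01 filing precedes the 2018-09-14 deadline; the claim is timely.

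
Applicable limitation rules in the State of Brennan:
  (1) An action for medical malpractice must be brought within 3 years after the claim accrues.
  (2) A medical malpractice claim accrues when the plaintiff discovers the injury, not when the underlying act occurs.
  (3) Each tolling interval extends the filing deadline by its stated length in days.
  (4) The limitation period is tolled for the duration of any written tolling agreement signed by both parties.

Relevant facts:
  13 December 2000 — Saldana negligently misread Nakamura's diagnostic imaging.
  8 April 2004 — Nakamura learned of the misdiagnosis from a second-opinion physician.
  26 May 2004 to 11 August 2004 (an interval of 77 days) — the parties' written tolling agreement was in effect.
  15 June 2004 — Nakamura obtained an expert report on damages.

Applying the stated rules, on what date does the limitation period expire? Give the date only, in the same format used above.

24 June 2007

The claim did not accrue until Nakamura discovered the injury on 8 April 2004; the 13 December 2000 act date does not start the clock under the stated rule.
3 years from 8 April 2004 is 8 April 2007.
Because the written tolling agreement ran from 26 May 2004 to 11 August 2004, the deadline is extended by 77 days to 24 June 2007.
None of the other events listed affects the running of the period under the stated rules.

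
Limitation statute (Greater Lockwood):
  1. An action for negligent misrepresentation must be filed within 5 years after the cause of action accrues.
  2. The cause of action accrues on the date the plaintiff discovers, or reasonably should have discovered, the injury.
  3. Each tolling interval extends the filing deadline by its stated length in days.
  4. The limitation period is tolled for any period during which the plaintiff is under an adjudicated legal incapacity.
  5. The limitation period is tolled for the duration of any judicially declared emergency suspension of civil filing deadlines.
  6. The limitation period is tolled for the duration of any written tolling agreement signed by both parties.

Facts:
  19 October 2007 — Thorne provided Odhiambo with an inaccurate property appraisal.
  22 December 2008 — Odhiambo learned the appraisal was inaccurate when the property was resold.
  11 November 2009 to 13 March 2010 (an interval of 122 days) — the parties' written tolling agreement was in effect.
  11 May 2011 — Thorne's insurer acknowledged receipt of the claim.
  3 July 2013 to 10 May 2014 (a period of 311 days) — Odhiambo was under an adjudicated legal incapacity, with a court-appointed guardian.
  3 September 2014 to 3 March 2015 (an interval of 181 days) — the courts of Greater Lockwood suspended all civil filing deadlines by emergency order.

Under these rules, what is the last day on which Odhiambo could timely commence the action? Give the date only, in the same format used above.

The claim did not accrue until Odhiambo discovered the injury on 22 December 2008; the 19 October 2007 act date does not start the clock under the stated rule.
5 years from 22 December 2008 is 22 December 2013.
The period was tolled for 122 days by the written tolling agreement (11 November 2009 to 13 March 2010), pushing the deadline to 23 April 2014.
The period was tolled for 311 days by the plaintiff's legal incapacity (3 July 2013 to 10 May 2014), pushing the deadline to 28 February 2015.
The emergency suspension of filing deadlines from 3 September 2014 to 3 March 2015 tolled the period for 181 days, extending the deadline to 28 August 2015.
Nothing else in the chronology tolls or restarts the period.

28 August 2015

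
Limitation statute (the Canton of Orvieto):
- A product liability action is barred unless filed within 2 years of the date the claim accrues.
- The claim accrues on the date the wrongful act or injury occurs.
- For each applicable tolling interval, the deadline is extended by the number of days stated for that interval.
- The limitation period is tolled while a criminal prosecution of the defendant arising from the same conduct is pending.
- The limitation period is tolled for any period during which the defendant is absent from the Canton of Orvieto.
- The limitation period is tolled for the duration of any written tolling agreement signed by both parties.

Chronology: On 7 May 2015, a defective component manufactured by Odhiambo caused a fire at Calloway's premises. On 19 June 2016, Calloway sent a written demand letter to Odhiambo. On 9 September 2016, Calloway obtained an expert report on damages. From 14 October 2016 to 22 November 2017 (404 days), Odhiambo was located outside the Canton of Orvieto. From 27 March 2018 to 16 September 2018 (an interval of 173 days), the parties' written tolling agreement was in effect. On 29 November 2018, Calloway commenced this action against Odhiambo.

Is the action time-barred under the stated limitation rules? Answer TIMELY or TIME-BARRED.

The limitation period began to run on 7 May 2015.
2 years from 7 May 2015 is 7 May 2017.
The defendant's absence from the jurisdiction from 14 October 2016 to 22 November 2017 tolled the period for 404 days, extending the deadline to 15 June 2018.
Because the written tolling agreement ran from 27 March 2018 to 16 September 2018, the deadline is extended by 173 days to 5 December 2018.
The other events in the timeline have no effect on the limitation period under the stated rules.
The 29 November 2018 filing precedes the 5 December 2018 deadline; the claim is timely.

TIMELY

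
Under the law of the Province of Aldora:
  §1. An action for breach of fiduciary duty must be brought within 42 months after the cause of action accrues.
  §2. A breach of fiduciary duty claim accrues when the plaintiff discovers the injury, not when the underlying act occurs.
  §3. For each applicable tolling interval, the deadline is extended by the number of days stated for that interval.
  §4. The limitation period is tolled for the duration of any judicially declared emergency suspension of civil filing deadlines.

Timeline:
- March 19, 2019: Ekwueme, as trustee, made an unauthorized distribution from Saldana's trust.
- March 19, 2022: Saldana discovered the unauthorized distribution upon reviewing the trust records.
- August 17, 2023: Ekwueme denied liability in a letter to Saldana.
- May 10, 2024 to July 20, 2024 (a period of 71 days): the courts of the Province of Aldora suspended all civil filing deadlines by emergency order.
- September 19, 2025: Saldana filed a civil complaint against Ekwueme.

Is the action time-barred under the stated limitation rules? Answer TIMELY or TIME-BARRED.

TIMELY

The claim did not accrue until Saldana discovered the injury on March 19, 2022; the March 19, 2019 act date does not start the clock under the stated rule.
The untolled deadline — 42 months after March 19, 2022 — is September 19, 2025.
The emergency suspension of filing deadlines from May 10, 2024 to July 20, 2024 tolled the period for 71 days, extending the deadline to November 29, 2025.
None of the other events listed affects the running of the period under the stated rules.
The September 19, 2025 filing precedes the November 29, 2025 deadline; the claim is timely.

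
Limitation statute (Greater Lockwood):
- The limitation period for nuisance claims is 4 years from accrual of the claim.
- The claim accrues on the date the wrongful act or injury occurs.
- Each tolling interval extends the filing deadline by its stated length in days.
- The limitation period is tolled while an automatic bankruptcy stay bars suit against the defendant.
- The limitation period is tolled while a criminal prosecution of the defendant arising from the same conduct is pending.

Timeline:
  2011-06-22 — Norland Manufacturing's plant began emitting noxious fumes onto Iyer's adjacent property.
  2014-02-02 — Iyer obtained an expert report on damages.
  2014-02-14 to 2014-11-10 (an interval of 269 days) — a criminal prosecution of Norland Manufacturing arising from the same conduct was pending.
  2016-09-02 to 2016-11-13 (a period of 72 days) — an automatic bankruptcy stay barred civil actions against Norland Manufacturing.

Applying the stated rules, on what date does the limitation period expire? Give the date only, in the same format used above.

The limitation period began to run on 2011-06-22.
Adding the 4 years base period to 2011-06-22 gives a deadline of 2015-06-22, before any tolling.
The pending criminal prosecution from 2014-02-14 to 2014-11-10 tolled the period for 269 days, extending the deadline to 2016-03-17.
The automatic bankruptcy stay starting 2016-09-02 came too late — the period had run on 2016-03-17 — and so does not extend the deadline.
Nothing else in the chronology tolls or restarts the period.

2016-03-17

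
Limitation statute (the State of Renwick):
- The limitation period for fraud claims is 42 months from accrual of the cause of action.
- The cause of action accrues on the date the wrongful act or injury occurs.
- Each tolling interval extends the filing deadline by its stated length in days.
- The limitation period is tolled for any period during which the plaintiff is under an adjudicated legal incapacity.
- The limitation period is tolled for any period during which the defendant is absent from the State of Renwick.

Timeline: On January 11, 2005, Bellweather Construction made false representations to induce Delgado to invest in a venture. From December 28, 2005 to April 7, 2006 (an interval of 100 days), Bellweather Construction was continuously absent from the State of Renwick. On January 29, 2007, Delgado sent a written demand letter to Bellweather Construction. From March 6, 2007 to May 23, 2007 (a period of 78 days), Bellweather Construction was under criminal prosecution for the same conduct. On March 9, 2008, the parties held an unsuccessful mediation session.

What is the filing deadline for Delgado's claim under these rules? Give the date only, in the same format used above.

October 19, 2008

The cause of action accrued on January 11, 2005, the date of the act.
42 months from January 11, 2005 is July 11, 2008.
Because the defendant's absence from the jurisdiction ran from December 28, 2005 to April 7, 2006, the deadline is extended by 100 days to October 19, 2008.
Although a criminal prosecution ran from March 6, 2007 to May 23, 2007, the stated rules do not make that a tolling event, so it is disregarded.
None of the other events listed affects the running of the period under the stated rules.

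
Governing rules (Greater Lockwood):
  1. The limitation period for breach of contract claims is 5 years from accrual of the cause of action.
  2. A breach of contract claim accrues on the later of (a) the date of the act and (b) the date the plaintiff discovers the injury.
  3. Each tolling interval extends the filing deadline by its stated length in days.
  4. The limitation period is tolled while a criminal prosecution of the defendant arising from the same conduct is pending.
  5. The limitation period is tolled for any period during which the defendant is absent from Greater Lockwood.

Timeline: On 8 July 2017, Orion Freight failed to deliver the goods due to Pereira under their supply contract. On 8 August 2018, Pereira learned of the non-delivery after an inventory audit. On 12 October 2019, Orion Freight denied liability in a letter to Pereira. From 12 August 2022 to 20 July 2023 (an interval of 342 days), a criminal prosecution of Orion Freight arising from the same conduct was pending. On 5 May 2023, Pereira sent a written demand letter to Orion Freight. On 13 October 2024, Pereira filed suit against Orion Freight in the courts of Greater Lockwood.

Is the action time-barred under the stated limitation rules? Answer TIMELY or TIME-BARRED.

TIME-BARRED

Taking the later of the act (8 July 2017) and discovery (8 August 2018), the claim accrued on 8 August 2018.
Adding the 5 years base period to 8 August 2018 gives a deadline of 8 August 2023, before any tolling.
The pending criminal prosecution from 12 August 2022 to 20 July 2023 tolled the period for 342 days, extending the deadline to 15 July 2024.
None of the other events listed affects the running of the period under the stated rules.
Filing on 13 October 2024 missed the 15 July 2024 deadline — the action is time-barred.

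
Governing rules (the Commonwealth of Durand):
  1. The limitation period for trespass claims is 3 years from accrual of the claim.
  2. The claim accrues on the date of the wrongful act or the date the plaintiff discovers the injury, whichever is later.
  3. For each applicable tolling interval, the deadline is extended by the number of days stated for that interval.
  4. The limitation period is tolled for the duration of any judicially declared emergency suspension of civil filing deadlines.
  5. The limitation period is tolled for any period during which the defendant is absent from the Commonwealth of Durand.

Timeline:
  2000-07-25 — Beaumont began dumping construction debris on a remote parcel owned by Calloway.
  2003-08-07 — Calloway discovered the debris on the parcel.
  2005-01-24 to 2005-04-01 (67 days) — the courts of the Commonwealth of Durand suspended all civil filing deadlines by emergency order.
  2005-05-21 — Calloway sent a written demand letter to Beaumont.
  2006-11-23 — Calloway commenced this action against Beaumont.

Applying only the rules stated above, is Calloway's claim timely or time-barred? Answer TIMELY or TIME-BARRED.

TIME-BARRED

Taking the later of the act (2000-07-25) and discovery (2003-08-07), the claim accrued on 2003-08-07.
3 years from 2003-08-07 is 2006-08-07.
The period was tolled for 67 days by the emergency suspension of filing deadlines (2005-01-24 to 2005-04-01), pushing the deadline to 2006-10-13.
Nothing else in the chronology tolls or restarts the period.
Filing on 2006-11-23 missed the 2006-10-13 deadline — the action is time-barred.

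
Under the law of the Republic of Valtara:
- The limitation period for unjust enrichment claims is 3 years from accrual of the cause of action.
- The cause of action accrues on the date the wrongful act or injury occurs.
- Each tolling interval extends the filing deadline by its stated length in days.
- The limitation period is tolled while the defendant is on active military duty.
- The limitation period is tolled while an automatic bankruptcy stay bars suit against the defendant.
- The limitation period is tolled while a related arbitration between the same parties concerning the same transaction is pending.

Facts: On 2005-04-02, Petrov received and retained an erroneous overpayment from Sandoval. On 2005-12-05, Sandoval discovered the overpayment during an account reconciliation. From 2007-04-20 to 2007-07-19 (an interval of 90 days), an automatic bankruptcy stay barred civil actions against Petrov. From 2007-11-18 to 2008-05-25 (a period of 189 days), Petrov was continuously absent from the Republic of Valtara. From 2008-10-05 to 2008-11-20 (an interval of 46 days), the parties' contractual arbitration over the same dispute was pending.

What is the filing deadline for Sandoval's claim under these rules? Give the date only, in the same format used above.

The claim accrued on 2005-04-02, when the wrongful act occurred; under the stated occurrence rule the 2005-12-05 discovery does not delay accrual.
3 years from 2005-04-02 is 2008-04-02.
The automatic bankruptcy stay from 2007-04-20 to 2007-07-19 tolled the period for 90 days, extending the deadline to 2008-07-01.
The pending related arbitration starting 2008-10-05 came too late — the period had run on 2008-07-01 — and so does not extend the deadline.
No stated provision tolls the period for the defendant's absence, so the interval from 2007-11-18 to 2008-05-25 has no effect on the deadline.

2008-07-01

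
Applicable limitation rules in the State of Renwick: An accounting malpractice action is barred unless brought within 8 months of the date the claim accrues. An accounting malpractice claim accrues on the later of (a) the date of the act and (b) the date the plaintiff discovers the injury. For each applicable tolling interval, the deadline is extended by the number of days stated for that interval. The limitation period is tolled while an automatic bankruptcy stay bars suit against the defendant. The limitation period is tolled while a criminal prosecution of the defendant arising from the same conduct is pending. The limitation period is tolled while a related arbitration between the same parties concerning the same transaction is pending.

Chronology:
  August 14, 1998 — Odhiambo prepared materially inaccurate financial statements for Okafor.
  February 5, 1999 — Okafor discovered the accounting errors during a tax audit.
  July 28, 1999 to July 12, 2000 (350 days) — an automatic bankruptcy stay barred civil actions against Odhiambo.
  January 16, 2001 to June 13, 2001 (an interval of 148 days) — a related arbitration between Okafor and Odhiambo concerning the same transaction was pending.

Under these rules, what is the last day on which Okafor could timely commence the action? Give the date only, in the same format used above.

The claim accrued on February 5, 1999 — the later of the August 14, 1998 act and the February 5, 1999 discovery.
The untolled deadline — 8 months after February 5, 1999 — is October 5, 1999.
The period was tolled for 350 days by the automatic bankruptcy stay (July 28, 1999 to July 12, 2000), pushing the deadline to September 19, 2000.
The pending related arbitration from January 16, 2001 to June 13, 2001 began after the period had already run on September 19, 2000, so it has no tolling effect.

September 19, 2000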